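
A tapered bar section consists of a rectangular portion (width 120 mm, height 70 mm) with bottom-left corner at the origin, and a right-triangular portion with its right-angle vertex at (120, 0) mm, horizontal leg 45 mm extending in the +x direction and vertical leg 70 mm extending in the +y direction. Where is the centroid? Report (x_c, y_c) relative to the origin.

x_c = 71.84 mm, y_c = 33.16 mm

rectangular portion: A = 120 × 70 = 8400.00, centroid at (60.00, 35.00).
triangular portion: A = ½·45·70 = 1575.00, centroid at (135.00, 23.33).
ΣA = 9975.00 mm²
ΣAx_c = (8400.00)(60.00) + (1575.00)(135.00) = 716625.00 mm³
ΣAy_c = (8400.00)(35.00) + (1575.00)(23.33) = 330750.00 mm³
x_c = 716625.00 / 9975.00 = 71.84 mm
y_c = 330750.00 / 9975.00 = 33.16 mm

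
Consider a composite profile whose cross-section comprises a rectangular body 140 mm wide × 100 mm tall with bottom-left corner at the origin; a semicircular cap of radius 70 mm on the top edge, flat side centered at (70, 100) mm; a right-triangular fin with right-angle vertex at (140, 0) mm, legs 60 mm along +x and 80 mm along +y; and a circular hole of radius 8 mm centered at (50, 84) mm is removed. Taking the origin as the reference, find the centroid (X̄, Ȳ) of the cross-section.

X̄ = 79.21 mm, Ȳ = 73.04 mm

rectangular body: A = 140 × 100 = 14000.00, centroid at (70.00, 50.00).
semicircular top: A = ½π·70² = 7696.90, centroid at (70.00, 129.71).
triangular fin: A = ½·60·80 = 2400.00, centroid at (160.00, 26.67).
hole: A = −π·8² = -201.06, centroid at (50.00, 84.00).
ΣA = 23895.84 mm², ΣAX̄ = 1892730.04 mm³, ΣAȲ = 1745467.66 mm³.
X̄ = 1892730.04/23895.84 = 79.21 mm; Ȳ = 1745467.66/23895.84 = 73.04 mm.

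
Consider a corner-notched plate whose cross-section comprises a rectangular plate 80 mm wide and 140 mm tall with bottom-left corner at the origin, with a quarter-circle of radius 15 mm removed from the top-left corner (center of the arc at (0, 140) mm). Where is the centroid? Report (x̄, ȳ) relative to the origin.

x̄ = 40.54 mm, ȳ = 68.98 mm

plate: A = 80 × 140 = 11200.00, centroid at (40.00, 70.00).
removed quarter-circle: A = −¼π·15² = -176.71, centroid at (6.37, 133.63).
ΣA = 11023.29 mm²
ΣAx̄ = (11200.00)(40.00) + (-176.71)(6.37) = 446875.00 mm³
ΣAȳ = (11200.00)(70.00) + (-176.71)(133.63) = 760384.96 mm³
x̄ = 446875.00 / 11023.29 = 40.54 mm
ȳ = 760384.96 / 11023.29 = 68.98 mm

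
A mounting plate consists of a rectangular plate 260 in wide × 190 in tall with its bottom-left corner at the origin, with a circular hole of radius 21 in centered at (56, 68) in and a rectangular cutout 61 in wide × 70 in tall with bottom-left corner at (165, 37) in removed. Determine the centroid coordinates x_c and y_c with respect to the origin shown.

x_c = 125.95 in, y_c = 98.10 in

plate: A = 260 × 190 = 49400.00, centroid at (130.00, 95.00).
hole 1: A = −π·21² = -1385.44, centroid at (56.00, 68.00).
hole 2: A = −(61 × 70) = -4270.00, centroid at (195.50, 72.00).
ΣA = 43744.56 in²
ΣAx_c = (49400.00)(130.00) + (-1385.44)(56.00) + (-4270.00)(195.50) = 5509630.23 in³
ΣAy_c = (49400.00)(95.00) + (-1385.44)(68.00) + (-4270.00)(72.00) = 4291349.92 in³
x_c = 5509630.23 / 43744.56 = 125.95 in
y_c = 4291349.92 / 43744.56 = 98.10 in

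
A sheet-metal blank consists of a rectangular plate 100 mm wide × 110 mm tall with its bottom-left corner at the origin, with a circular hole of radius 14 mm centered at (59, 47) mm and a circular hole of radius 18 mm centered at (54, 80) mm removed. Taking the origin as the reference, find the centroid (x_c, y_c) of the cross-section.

x_c = 48.97 mm, y_c = 52.81 mm

plate: A = 100 × 110 = 11000.00, centroid at (50.00, 55.00).
hole 1: A = −π·14² = -615.75, centroid at (59.00, 47.00).
hole 2: A = −π·18² = -1017.88, centroid at (54.00, 80.00).
ΣA = 9366.37 mm²
ΣAx_c = (11000.00)(50.00) + (-615.75)(59.00) + (-1017.88)(54.00) = 458705.32 mm³
ΣAy_c = (11000.00)(55.00) + (-615.75)(47.00) + (-1017.88)(80.00) = 494629.57 mm³
x_c = 458705.32 / 9366.37 = 48.97 mm
y_c = 494629.57 / 9366.37 = 52.81 mm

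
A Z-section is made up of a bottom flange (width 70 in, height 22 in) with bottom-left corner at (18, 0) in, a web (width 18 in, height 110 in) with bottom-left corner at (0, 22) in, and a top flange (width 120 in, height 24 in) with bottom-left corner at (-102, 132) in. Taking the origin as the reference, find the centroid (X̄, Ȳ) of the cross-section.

bottom flange: A = 70 × 22 = 1540.00, centroid at (53.00, 11.00).
web: A = 18 × 110 = 1980.00, centroid at (9.00, 77.00).
top flange: A = 120 × 24 = 2880.00, centroid at (-42.00, 144.00).
ΣA = 6400.00 in²
ΣAX̄ = (1540.00)(53.00) + (1980.00)(9.00) + (2880.00)(-42.00) = -21520.00 in³
ΣAȲ = (1540.00)(11.00) + (1980.00)(77.00) + (2880.00)(144.00) = 584120.00 in³
X̄ = -21520.00 / 6400.00 = -3.36 in
Ȳ = 584120.00 / 6400.00 = 91.27 in

X̄ = -3.36 in, Ȳ = 91.27 in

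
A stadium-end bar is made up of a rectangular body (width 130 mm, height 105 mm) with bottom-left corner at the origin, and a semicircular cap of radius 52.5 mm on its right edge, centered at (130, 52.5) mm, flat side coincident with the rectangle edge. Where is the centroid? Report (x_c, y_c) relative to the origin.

x_c = 86.02 mm, y_c = 52.50 mm

rectangular body: A = 130 × 105 = 13650.00, centroid at (65.00, 52.50).
semicircular end: A = ½π·52.5² = 4329.51, centroid at (152.28, 52.50).
ΣA = 17979.51 mm²
ΣAx_c = (13650.00)(65.00) + (4329.51)(152.28) = 1546554.71 mm³
ΣAy_c = (13650.00)(52.50) + (4329.51)(52.50) = 943924.14 mm³
x_c = 1546554.71 / 17979.51 = 86.02 mm
y_c = 943924.14 / 17979.51 = 52.50 mm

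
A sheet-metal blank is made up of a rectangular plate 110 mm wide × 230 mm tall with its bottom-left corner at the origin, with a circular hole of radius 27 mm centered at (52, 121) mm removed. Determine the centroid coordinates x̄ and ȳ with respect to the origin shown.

x̄ = 55.30 mm, ȳ = 114.40 mm

plate: A = 110 × 230 = 25300.00, centroid at (55.00, 115.00).
hole: A = −π·27² = -2290.22, centroid at (52.00, 121.00).
ΣA = 23009.78 mm²
ΣAx̄ = (25300.00)(55.00) + (-2290.22)(52.00) = 1272408.51 mm³
ΣAȳ = (25300.00)(115.00) + (-2290.22)(121.00) = 2632383.25 mm³
x̄ = 1272408.51 / 23009.78 = 55.30 mm
ȳ = 2632383.25 / 23009.78 = 114.40 mm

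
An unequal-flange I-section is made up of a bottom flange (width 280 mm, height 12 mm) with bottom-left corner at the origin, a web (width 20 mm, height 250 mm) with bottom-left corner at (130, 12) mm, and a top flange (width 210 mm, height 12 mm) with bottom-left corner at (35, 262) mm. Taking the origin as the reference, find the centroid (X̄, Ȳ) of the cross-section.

X̄ = 140.00 mm, Ȳ = 126.89 mm

bottom flange: A = 280 × 12 = 3360.00, centroid at (140.00, 6.00).
web: A = 20 × 250 = 5000.00, centroid at (140.00, 137.00).
top flange: A = 210 × 12 = 2520.00, centroid at (140.00, 268.00).
ΣA = 10880.00 mm²
ΣAX̄ = (3360.00)(140.00) + (5000.00)(140.00) + (2520.00)(140.00) = 1523200.00 mm³
ΣAȲ = (3360.00)(6.00) + (5000.00)(137.00) + (2520.00)(268.00) = 1380520.00 mm³
X̄ = 1523200.00 / 10880.00 = 140.00 mm
Ȳ = 1380520.00 / 10880.00 = 126.89 mm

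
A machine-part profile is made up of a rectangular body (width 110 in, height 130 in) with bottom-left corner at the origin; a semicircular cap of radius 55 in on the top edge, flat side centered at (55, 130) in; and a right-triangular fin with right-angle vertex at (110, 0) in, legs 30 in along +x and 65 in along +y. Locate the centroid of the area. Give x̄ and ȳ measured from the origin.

Part | A | x̄ᵢ | ȳᵢ | A·x̄ᵢ | A·ȳᵢ
rectangular body | 14300.00 | 55.00 | 65.00 | 786500.00 | 929500.00
semicircular top | 4751.66 | 55.00 | 153.34 | 261341.24 | 728632.32
triangular fin | 975.00 | 120.00 | 21.67 | 117000.00 | 21125.00
Σ | 20026.66 |  |  | 1164841.24 | 1679257.32
x̄ = 1164841.24 / 20026.66 = 58.16 in
ȳ = 1679257.32 / 20026.66 = 83.85 in

x̄ = 58.16 in, ȳ = 83.85 in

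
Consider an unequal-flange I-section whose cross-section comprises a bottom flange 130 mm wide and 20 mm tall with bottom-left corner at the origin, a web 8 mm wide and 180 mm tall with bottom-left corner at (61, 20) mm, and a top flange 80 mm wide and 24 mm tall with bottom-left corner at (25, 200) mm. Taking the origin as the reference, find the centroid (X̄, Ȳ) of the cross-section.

X̄ = 65.00 mm, Ȳ = 99.23 mm

Part | A | x̄ᵢ | ȳᵢ | A·x̄ᵢ | A·ȳᵢ
bottom flange | 2600.00 | 65.00 | 10.00 | 169000.00 | 26000.00
web | 1440.00 | 65.00 | 110.00 | 93600.00 | 158400.00
top flange | 1920.00 | 65.00 | 212.00 | 124800.00 | 407040.00
Σ | 5960.00 |  |  | 387400.00 | 591440.00
X̄ = 387400.00 / 5960.00 = 65.00 mm
Ȳ = 591440.00 / 5960.00 = 99.23 mm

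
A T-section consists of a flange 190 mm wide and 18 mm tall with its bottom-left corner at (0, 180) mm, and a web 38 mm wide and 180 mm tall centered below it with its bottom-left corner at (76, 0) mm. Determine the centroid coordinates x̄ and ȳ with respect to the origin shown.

x̄ = 95.00 mm, ȳ = 123.00 mm

web: A = 38 × 180 = 6840.00, centroid at (95.00, 90.00).
flange: A = 190 × 18 = 3420.00, centroid at (95.00, 189.00).
ΣA = 10260.00 mm²
ΣAx̄ = (6840.00)(95.00) + (3420.00)(95.00) = 974700.00 mm³
ΣAȳ = (6840.00)(90.00) + (3420.00)(189.00) = 1261980.00 mm³
x̄ = 974700.00 / 10260.00 = 95.00 mm
ȳ = 1261980.00 / 10260.00 = 123.00 mm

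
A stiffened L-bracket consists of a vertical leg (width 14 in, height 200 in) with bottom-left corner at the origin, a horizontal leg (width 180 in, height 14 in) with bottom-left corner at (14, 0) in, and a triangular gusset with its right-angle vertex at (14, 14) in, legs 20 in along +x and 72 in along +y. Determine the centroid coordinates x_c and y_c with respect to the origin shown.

vertical leg: A = 14 × 200 = 2800.00, centroid at (7.00, 100.00).
horizontal leg: A = 180 × 14 = 2520.00, centroid at (104.00, 7.00).
gusset: A = ½·20·72 = 720.00, centroid at (20.67, 38.00).
ΣA = 6040.00 in², ΣAx_c = 296560.00 in³, ΣAy_c = 325000.00 in³.
x_c = 296560.00/6040.00 = 49.10 in; y_c = 325000.00/6040.00 = 53.81 in.

x_c = 49.10 in, y_c = 53.81 in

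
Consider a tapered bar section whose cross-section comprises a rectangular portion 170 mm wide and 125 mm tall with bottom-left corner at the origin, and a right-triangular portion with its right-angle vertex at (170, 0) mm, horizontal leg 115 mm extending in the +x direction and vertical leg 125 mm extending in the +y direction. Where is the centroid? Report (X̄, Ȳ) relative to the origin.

Part | A | x̄ᵢ | ȳᵢ | A·x̄ᵢ | A·ȳᵢ
rectangular portion | 21250.00 | 85.00 | 62.50 | 1806250.00 | 1328125.00
triangular portion | 7187.50 | 208.33 | 41.67 | 1497395.83 | 299479.17
Σ | 28437.50 |  |  | 3303645.83 | 1627604.17
X̄ = 3303645.83 / 28437.50 = 116.17 mm
Ȳ = 1627604.17 / 28437.50 = 57.23 mm

X̄ = 116.17 mm, Ȳ = 57.23 mm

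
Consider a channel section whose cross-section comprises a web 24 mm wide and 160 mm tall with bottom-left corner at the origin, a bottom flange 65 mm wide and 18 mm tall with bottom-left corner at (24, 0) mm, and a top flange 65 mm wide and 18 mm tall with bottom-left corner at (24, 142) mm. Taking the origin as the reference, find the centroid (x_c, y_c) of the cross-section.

web: A = 24 × 160 = 3840.00, centroid at (12.00, 80.00).
bottom flange: A = 65 × 18 = 1170.00, centroid at (56.50, 9.00).
top flange: A = 65 × 18 = 1170.00, centroid at (56.50, 151.00).
ΣA = 6180.00 mm²
ΣAx_c = (3840.00)(12.00) + (1170.00)(56.50) + (1170.00)(56.50) = 178290.00 mm³
ΣAy_c = (3840.00)(80.00) + (1170.00)(9.00) + (1170.00)(151.00) = 494400.00 mm³
x_c = 178290.00 / 6180.00 = 28.85 mm
y_c = 494400.00 / 6180.00 = 80.00 mm

x_c = 28.85 mm, y_c = 80.00 mm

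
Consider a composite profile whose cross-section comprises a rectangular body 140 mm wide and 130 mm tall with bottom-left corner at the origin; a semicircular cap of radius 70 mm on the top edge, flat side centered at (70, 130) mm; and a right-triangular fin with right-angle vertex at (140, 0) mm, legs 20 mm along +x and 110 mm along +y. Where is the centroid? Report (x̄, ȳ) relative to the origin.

Part | A | x̄ᵢ | ȳᵢ | A·x̄ᵢ | A·ȳᵢ
rectangular body | 18200.00 | 70.00 | 65.00 | 1274000.00 | 1183000.00
semicircular top | 7696.90 | 70.00 | 159.71 | 538783.14 | 1229263.93
triangular fin | 1100.00 | 146.67 | 36.67 | 161333.33 | 40333.33
Σ | 26996.90 |  |  | 1974116.47 | 2452597.26
x̄ = 1974116.47 / 26996.90 = 73.12 mm
ȳ = 2452597.26 / 26996.90 = 90.85 mm

x̄ = 73.12 mm, ȳ = 90.85 mm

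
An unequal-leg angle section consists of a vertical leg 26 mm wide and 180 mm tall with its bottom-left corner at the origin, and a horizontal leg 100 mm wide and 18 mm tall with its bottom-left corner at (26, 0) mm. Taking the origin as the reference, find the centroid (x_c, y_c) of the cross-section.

Part | A | x̄ᵢ | ȳᵢ | A·x̄ᵢ | A·ȳᵢ
vertical leg | 4680.00 | 13.00 | 90.00 | 60840.00 | 421200.00
horizontal leg | 1800.00 | 76.00 | 9.00 | 136800.00 | 16200.00
Σ | 6480.00 |  |  | 197640.00 | 437400.00
x_c = 197640.00 / 6480.00 = 30.50 mm
y_c = 437400.00 / 6480.00 = 67.50 mm

x_c = 30.50 mm, y_c = 67.50 mm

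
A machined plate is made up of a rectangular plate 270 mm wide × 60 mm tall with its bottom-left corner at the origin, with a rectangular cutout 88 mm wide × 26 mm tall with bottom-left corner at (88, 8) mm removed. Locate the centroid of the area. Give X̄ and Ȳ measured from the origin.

X̄ = 135.49 mm, Ȳ = 31.48 mm

plate: A = 270 × 60 = 16200.00, centroid at (135.00, 30.00).
hole: A = −(88 × 26) = -2288.00, centroid at (132.00, 21.00).
ΣA = 13912.00 mm², ΣAX̄ = 1884984.00 mm³, ΣAȲ = 437952.00 mm³.
X̄ = 1884984.00/13912.00 = 135.49 mm; Ȳ = 437952.00/13912.00 = 31.48 mm.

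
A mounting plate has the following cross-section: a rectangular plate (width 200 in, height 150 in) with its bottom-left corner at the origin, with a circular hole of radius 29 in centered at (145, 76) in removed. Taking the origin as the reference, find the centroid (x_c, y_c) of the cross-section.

plate: A = 200 × 150 = 30000.00, centroid at (100.00, 75.00).
hole: A = −π·29² = -2642.08, centroid at (145.00, 76.00).
ΣA = 27357.92 in²
ΣAx_c = (30000.00)(100.00) + (-2642.08)(145.00) = 2616898.48 in³
ΣAy_c = (30000.00)(75.00) + (-2642.08)(76.00) = 2049201.96 in³
x_c = 2616898.48 / 27357.92 = 95.65 in
y_c = 2049201.96 / 27357.92 = 74.90 in

x_c = 95.65 in, y_c = 74.90 in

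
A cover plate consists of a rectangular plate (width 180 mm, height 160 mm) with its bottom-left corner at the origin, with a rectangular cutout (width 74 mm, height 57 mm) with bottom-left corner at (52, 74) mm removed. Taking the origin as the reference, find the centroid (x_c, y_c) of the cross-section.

Part | A | x̄ᵢ | ȳᵢ | A·x̄ᵢ | A·ȳᵢ
plate | 28800.00 | 90.00 | 80.00 | 2592000.00 | 2304000.00
hole | -4218.00 | 89.00 | 102.50 | -375402.00 | -432345.00
Σ | 24582.00 |  |  | 2216598.00 | 1871655.00
x_c = 2216598.00 / 24582.00 = 90.17 mm
y_c = 1871655.00 / 24582.00 = 76.14 mm

x_c = 90.17 mm, y_c = 76.14 mm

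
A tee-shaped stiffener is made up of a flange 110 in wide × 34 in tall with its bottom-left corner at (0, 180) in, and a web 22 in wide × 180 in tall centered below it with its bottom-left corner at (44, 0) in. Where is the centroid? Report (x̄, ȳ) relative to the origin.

web: A = 22 × 180 = 3960.00, centroid at (55.00, 90.00).
flange: A = 110 × 34 = 3740.00, centroid at (55.00, 197.00).
ΣA = 7700.00 in², ΣAx̄ = 423500.00 in³, ΣAȳ = 1093180.00 in³.
x̄ = 423500.00/7700.00 = 55.00 in; ȳ = 1093180.00/7700.00 = 141.97 in.

x̄ = 55.00 in, ȳ = 141.97 in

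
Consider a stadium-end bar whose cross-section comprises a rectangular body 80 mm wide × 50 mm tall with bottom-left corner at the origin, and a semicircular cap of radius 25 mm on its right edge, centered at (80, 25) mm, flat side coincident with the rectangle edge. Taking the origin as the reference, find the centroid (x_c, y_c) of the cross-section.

rectangular body: A = 80 × 50 = 4000.00, centroid at (40.00, 25.00).
semicircular end: A = ½π·25² = 981.75, centroid at (90.61, 25.00).
ΣA = 4981.75 mm², ΣAx_c = 248956.48 mm³, ΣAy_c = 124543.69 mm³.
x_c = 248956.48/4981.75 = 49.97 mm; y_c = 124543.69/4981.75 = 25.00 mm.

x_c = 49.97 mm, y_c = 25.00 mm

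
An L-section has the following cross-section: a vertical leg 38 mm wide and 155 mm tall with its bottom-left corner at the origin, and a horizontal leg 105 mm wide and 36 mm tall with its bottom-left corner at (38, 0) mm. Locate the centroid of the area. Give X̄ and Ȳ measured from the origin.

vertical leg: A = 38 × 155 = 5890.00, centroid at (19.00, 77.50).
horizontal leg: A = 105 × 36 = 3780.00, centroid at (90.50, 18.00).
ΣA = 9670.00 mm², ΣAX̄ = 454000.00 mm³, ΣAȲ = 524515.00 mm³.
X̄ = 454000.00/9670.00 = 46.95 mm; Ȳ = 524515.00/9670.00 = 54.24 mm.

X̄ = 46.95 mm, Ȳ = 54.24 mm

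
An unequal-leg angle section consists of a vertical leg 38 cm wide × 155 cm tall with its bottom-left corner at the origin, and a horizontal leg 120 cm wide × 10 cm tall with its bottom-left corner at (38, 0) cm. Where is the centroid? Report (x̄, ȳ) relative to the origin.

vertical leg: A = 38 × 155 = 5890.00, centroid at (19.00, 77.50).
horizontal leg: A = 120 × 10 = 1200.00, centroid at (98.00, 5.00).
ΣA = 7090.00 cm², ΣAx̄ = 229510.00 cm³, ΣAȳ = 462475.00 cm³.
x̄ = 229510.00/7090.00 = 32.37 cm; ȳ = 462475.00/7090.00 = 65.23 cm.

x̄ = 32.37 cm, ȳ = 65.23 cm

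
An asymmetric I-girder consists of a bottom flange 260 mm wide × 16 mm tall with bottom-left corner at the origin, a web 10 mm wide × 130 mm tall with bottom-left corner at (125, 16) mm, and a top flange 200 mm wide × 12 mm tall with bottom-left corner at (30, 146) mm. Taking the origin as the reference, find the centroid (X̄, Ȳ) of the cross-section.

bottom flange: A = 260 × 16 = 4160.00, centroid at (130.00, 8.00).
web: A = 10 × 130 = 1300.00, centroid at (130.00, 81.00).
top flange: A = 200 × 12 = 2400.00, centroid at (130.00, 152.00).
ΣA = 7860.00 mm²
ΣAX̄ = (4160.00)(130.00) + (1300.00)(130.00) + (2400.00)(130.00) = 1021800.00 mm³
ΣAȲ = (4160.00)(8.00) + (1300.00)(81.00) + (2400.00)(152.00) = 503380.00 mm³
X̄ = 1021800.00 / 7860.00 = 130.00 mm
Ȳ = 503380.00 / 7860.00 = 64.04 mm

X̄ = 130.00 mm, Ȳ = 64.04 mm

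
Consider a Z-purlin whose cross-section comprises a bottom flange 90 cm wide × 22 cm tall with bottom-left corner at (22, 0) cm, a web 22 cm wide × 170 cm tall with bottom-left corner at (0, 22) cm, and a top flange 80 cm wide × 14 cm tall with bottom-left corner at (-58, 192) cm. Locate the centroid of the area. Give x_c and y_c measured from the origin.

bottom flange: A = 90 × 22 = 1980.00, centroid at (67.00, 11.00).
web: A = 22 × 170 = 3740.00, centroid at (11.00, 107.00).
top flange: A = 80 × 14 = 1120.00, centroid at (-18.00, 199.00).
ΣA = 6840.00 cm²
ΣAx_c = (1980.00)(67.00) + (3740.00)(11.00) + (1120.00)(-18.00) = 153640.00 cm³
ΣAy_c = (1980.00)(11.00) + (3740.00)(107.00) + (1120.00)(199.00) = 644840.00 cm³
x_c = 153640.00 / 6840.00 = 22.46 cm
y_c = 644840.00 / 6840.00 = 94.27 cm

x_c = 22.46 cm, y_c = 94.27 cm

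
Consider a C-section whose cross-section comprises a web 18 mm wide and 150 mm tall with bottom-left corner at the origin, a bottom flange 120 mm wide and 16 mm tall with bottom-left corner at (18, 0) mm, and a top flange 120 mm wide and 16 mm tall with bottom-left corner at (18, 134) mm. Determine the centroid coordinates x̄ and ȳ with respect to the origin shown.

web: A = 18 × 150 = 2700.00, centroid at (9.00, 75.00).
bottom flange: A = 120 × 16 = 1920.00, centroid at (78.00, 8.00).
top flange: A = 120 × 16 = 1920.00, centroid at (78.00, 142.00).
ΣA = 6540.00 mm², ΣAx̄ = 323820.00 mm³, ΣAȳ = 490500.00 mm³.
x̄ = 323820.00/6540.00 = 49.51 mm; ȳ = 490500.00/6540.00 = 75.00 mm.

x̄ = 49.51 mm, ȳ = 75.00 mm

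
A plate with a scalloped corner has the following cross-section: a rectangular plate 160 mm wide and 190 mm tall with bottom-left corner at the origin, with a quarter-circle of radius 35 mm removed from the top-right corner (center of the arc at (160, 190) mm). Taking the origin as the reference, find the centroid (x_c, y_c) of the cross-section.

x_c = 77.87 mm, y_c = 92.38 mm

plate: A = 160 × 190 = 30400.00, centroid at (80.00, 95.00).
removed quarter-circle: A = −¼π·35² = -962.11, centroid at (145.15, 175.15).
ΣA = 29437.89 mm², ΣAx_c = 2292353.63 mm³, ΣAy_c = 2719490.24 mm³.
x_c = 2292353.63/29437.89 = 77.87 mm; y_c = 2719490.24/29437.89 = 92.38 mm.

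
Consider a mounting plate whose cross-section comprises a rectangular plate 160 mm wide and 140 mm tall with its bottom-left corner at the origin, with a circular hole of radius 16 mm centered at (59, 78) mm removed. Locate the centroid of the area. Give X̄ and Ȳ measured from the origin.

plate: A = 160 × 140 = 22400.00, centroid at (80.00, 70.00).
hole: A = −π·16² = -804.25, centroid at (59.00, 78.00).
ΣA = 21595.75 mm², ΣAX̄ = 1744549.38 mm³, ΣAȲ = 1505268.68 mm³.
X̄ = 1744549.38/21595.75 = 80.78 mm; Ȳ = 1505268.68/21595.75 = 69.70 mm.

X̄ = 80.78 mm, Ȳ = 69.70 mm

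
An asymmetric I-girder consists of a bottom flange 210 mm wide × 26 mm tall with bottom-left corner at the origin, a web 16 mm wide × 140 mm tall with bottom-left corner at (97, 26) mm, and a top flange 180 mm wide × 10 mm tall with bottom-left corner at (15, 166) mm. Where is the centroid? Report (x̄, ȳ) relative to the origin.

x̄ = 105.00 mm, ȳ = 62.51 mm

bottom flange: A = 210 × 26 = 5460.00, centroid at (105.00, 13.00).
web: A = 16 × 140 = 2240.00, centroid at (105.00, 96.00).
top flange: A = 180 × 10 = 1800.00, centroid at (105.00, 171.00).
ΣA = 9500.00 mm², ΣAx̄ = 997500.00 mm³, ΣAȳ = 593820.00 mm³.
x̄ = 997500.00/9500.00 = 105.00 mm; ȳ = 593820.00/9500.00 = 62.51 mm.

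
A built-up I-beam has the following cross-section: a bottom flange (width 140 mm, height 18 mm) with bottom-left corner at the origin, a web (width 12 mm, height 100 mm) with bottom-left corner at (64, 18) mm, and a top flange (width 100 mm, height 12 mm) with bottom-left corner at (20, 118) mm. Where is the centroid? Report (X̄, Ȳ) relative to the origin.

X̄ = 70.00 mm, Ȳ = 51.44 mm

bottom flange: A = 140 × 18 = 2520.00, centroid at (70.00, 9.00).
web: A = 12 × 100 = 1200.00, centroid at (70.00, 68.00).
top flange: A = 100 × 12 = 1200.00, centroid at (70.00, 124.00).
ΣA = 4920.00 mm², ΣAX̄ = 344400.00 mm³, ΣAȲ = 253080.00 mm³.
X̄ = 344400.00/4920.00 = 70.00 mm; Ȳ = 253080.00/4920.00 = 51.44 mm.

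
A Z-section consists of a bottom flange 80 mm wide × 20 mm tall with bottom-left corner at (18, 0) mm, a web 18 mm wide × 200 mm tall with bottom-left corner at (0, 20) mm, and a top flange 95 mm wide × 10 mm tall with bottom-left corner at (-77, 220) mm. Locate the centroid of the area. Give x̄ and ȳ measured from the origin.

x̄ = 15.80 mm, ȳ = 107.60 mm

bottom flange: A = 80 × 20 = 1600.00, centroid at (58.00, 10.00).
web: A = 18 × 200 = 3600.00, centroid at (9.00, 120.00).
top flange: A = 95 × 10 = 950.00, centroid at (-29.50, 225.00).
ΣA = 6150.00 mm²
ΣAx̄ = (1600.00)(58.00) + (3600.00)(9.00) + (950.00)(-29.50) = 97175.00 mm³
ΣAȳ = (1600.00)(10.00) + (3600.00)(120.00) + (950.00)(225.00) = 661750.00 mm³
x̄ = 97175.00 / 6150.00 = 15.80 mm
ȳ = 661750.00 / 6150.00 = 107.60 mm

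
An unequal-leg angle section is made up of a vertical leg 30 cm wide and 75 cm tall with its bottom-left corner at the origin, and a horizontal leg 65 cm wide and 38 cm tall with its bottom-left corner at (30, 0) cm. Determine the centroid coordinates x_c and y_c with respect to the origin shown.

x_c = 39.86 cm, y_c = 27.82 cm

Part | A | x̄ᵢ | ȳᵢ | A·x̄ᵢ | A·ȳᵢ
vertical leg | 2250.00 | 15.00 | 37.50 | 33750.00 | 84375.00
horizontal leg | 2470.00 | 62.50 | 19.00 | 154375.00 | 46930.00
Σ | 4720.00 |  |  | 188125.00 | 131305.00
x_c = 188125.00 / 4720.00 = 39.86 cm
y_c = 131305.00 / 4720.00 = 27.82 cm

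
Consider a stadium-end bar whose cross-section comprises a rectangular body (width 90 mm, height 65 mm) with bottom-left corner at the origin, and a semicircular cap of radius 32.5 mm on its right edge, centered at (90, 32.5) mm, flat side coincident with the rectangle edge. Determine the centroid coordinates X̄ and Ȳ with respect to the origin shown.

rectangular body: A = 90 × 65 = 5850.00, centroid at (45.00, 32.50).
semicircular end: A = ½π·32.5² = 1659.15, centroid at (103.79, 32.50).
ΣA = 7509.15 mm²
ΣAX̄ = (5850.00)(45.00) + (1659.15)(103.79) = 435459.24 mm³
ΣAȲ = (5850.00)(32.50) + (1659.15)(32.50) = 244047.49 mm³
X̄ = 435459.24 / 7509.15 = 57.99 mm
Ȳ = 244047.49 / 7509.15 = 32.50 mm

X̄ = 57.99 mm, Ȳ = 32.50 mm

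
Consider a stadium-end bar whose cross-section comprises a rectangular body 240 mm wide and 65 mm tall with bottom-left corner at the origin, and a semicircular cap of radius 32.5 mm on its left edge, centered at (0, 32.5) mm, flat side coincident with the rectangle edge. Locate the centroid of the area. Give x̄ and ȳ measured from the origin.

rectangular body: A = 240 × 65 = 15600.00, centroid at (120.00, 32.50).
semicircular end: A = ½π·32.5² = 1659.15, centroid at (-13.79, 32.50).
ΣA = 17259.15 mm², ΣAx̄ = 1849114.58 mm³, ΣAȳ = 560922.49 mm³.
x̄ = 1849114.58/17259.15 = 107.14 mm; ȳ = 560922.49/17259.15 = 32.50 mm.

x̄ = 107.14 mm, ȳ = 32.50 mm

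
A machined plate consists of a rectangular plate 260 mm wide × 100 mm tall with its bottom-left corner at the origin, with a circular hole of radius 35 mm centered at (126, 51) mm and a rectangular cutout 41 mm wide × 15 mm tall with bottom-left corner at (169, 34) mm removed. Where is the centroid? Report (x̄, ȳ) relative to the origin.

x̄ = 129.02 mm, ȳ = 50.06 mm

plate: A = 260 × 100 = 26000.00, centroid at (130.00, 50.00).
hole 1: A = −π·35² = -3848.45, centroid at (126.00, 51.00).
hole 2: A = −(41 × 15) = -615.00, centroid at (189.50, 41.50).
ΣA = 21536.55 mm², ΣAx̄ = 2778552.67 mm³, ΣAȳ = 1078206.50 mm³.
x̄ = 2778552.67/21536.55 = 129.02 mm; ȳ = 1078206.50/21536.55 = 50.06 mm.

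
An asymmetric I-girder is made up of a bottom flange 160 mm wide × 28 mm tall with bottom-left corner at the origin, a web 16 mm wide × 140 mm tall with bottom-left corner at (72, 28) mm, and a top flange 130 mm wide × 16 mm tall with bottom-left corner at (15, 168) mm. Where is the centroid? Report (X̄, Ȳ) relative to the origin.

bottom flange: A = 160 × 28 = 4480.00, centroid at (80.00, 14.00).
web: A = 16 × 140 = 2240.00, centroid at (80.00, 98.00).
top flange: A = 130 × 16 = 2080.00, centroid at (80.00, 176.00).
ΣA = 8800.00 mm², ΣAX̄ = 704000.00 mm³, ΣAȲ = 648320.00 mm³.
X̄ = 704000.00/8800.00 = 80.00 mm; Ȳ = 648320.00/8800.00 = 73.67 mm.

X̄ = 80.00 mm, Ȳ = 73.67 mm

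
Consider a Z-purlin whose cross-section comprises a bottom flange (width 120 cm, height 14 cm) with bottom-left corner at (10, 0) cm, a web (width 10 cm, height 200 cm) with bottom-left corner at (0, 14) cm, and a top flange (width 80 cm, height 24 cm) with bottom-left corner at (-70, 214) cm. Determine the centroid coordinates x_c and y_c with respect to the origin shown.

x_c = 12.50 cm, y_c = 120.30 cm

bottom flange: A = 120 × 14 = 1680.00, centroid at (70.00, 7.00).
web: A = 10 × 200 = 2000.00, centroid at (5.00, 114.00).
top flange: A = 80 × 24 = 1920.00, centroid at (-30.00, 226.00).
ΣA = 5600.00 cm², ΣAx_c = 70000.00 cm³, ΣAy_c = 673680.00 cm³.
x_c = 70000.00/5600.00 = 12.50 cm; y_c = 673680.00/5600.00 = 120.30 cm.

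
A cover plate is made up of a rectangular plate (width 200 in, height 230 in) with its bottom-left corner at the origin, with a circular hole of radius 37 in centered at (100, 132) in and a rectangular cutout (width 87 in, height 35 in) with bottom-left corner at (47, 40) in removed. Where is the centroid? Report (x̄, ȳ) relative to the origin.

x̄ = 100.75 in, ȳ = 117.64 in

plate: A = 200 × 230 = 46000.00, centroid at (100.00, 115.00).
hole 1: A = −π·37² = -4300.84, centroid at (100.00, 132.00).
hole 2: A = −(87 × 35) = -3045.00, centroid at (90.50, 57.50).
ΣA = 38654.16 in²
ΣAx̄ = (46000.00)(100.00) + (-4300.84)(100.00) + (-3045.00)(90.50) = 3894343.47 in³
ΣAȳ = (46000.00)(115.00) + (-4300.84)(132.00) + (-3045.00)(57.50) = 4547201.57 in³
x̄ = 3894343.47 / 38654.16 = 100.75 in
ȳ = 4547201.57 / 38654.16 = 117.64 in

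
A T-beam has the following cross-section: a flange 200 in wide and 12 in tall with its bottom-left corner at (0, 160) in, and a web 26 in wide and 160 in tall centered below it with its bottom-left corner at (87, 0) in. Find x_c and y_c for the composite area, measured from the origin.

x_c = 100.00 in, y_c = 111.46 in

web: A = 26 × 160 = 4160.00, centroid at (100.00, 80.00).
flange: A = 200 × 12 = 2400.00, centroid at (100.00, 166.00).
ΣA = 6560.00 in²
ΣAx_c = (4160.00)(100.00) + (2400.00)(100.00) = 656000.00 in³
ΣAy_c = (4160.00)(80.00) + (2400.00)(166.00) = 731200.00 in³
x_c = 656000.00 / 6560.00 = 100.00 in
y_c = 731200.00 / 6560.00 = 111.46 in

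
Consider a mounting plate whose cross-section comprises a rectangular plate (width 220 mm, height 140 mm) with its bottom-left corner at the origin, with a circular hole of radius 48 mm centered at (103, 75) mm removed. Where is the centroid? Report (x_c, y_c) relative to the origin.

x_c = 112.15 mm, y_c = 68.46 mm

Part | A | x̄ᵢ | ȳᵢ | A·x̄ᵢ | A·ȳᵢ
plate | 30800.00 | 110.00 | 70.00 | 3388000.00 | 2156000.00
hole | -7238.23 | 103.00 | 75.00 | -745537.64 | -542867.21
Σ | 23561.77 |  |  | 2642462.36 | 1613132.79
x_c = 2642462.36 / 23561.77 = 112.15 mm
y_c = 1613132.79 / 23561.77 = 68.46 mm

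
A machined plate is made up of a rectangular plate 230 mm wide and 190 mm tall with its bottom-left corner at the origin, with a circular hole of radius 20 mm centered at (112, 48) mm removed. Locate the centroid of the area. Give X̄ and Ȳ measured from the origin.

X̄ = 115.09 mm, Ȳ = 96.39 mm

plate: A = 230 × 190 = 43700.00, centroid at (115.00, 95.00).
hole: A = −π·20² = -1256.64, centroid at (112.00, 48.00).
ΣA = 42443.36 mm², ΣAX̄ = 4884756.65 mm³, ΣAȲ = 4091181.42 mm³.
X̄ = 4884756.65/42443.36 = 115.09 mm; Ȳ = 4091181.42/42443.36 = 96.39 mm.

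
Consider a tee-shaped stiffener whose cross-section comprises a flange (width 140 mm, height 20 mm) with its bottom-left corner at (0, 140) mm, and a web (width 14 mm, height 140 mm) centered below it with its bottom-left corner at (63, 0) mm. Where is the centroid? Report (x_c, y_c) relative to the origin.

x_c = 70.00 mm, y_c = 117.06 mm

web: A = 14 × 140 = 1960.00, centroid at (70.00, 70.00).
flange: A = 140 × 20 = 2800.00, centroid at (70.00, 150.00).
ΣA = 4760.00 mm², ΣAx_c = 333200.00 mm³, ΣAy_c = 557200.00 mm³.
x_c = 333200.00/4760.00 = 70.00 mm; y_c = 557200.00/4760.00 = 117.06 mm.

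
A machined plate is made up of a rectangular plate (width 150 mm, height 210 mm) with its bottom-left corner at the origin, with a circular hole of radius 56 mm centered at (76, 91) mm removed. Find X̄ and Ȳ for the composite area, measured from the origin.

plate: A = 150 × 210 = 31500.00, centroid at (75.00, 105.00).
hole: A = −π·56² = -9852.03, centroid at (76.00, 91.00).
ΣA = 21647.97 mm², ΣAX̄ = 1613745.37 mm³, ΣAȲ = 2410964.85 mm³.
X̄ = 1613745.37/21647.97 = 74.54 mm; Ȳ = 2410964.85/21647.97 = 111.37 mm.

X̄ = 74.54 mm, Ȳ = 111.37 mm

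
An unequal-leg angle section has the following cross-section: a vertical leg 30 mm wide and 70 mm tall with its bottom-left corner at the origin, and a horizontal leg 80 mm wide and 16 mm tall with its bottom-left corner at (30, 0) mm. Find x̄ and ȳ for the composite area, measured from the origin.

x̄ = 35.83 mm, ȳ = 24.78 mm

Part | A | x̄ᵢ | ȳᵢ | A·x̄ᵢ | A·ȳᵢ
vertical leg | 2100.00 | 15.00 | 35.00 | 31500.00 | 73500.00
horizontal leg | 1280.00 | 70.00 | 8.00 | 89600.00 | 10240.00
Σ | 3380.00 |  |  | 121100.00 | 83740.00
x̄ = 121100.00 / 3380.00 = 35.83 mm
ȳ = 83740.00 / 3380.00 = 24.78 mm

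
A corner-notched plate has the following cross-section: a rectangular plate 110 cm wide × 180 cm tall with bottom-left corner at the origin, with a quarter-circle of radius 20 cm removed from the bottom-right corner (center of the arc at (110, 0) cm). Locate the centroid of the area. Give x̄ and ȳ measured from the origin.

Part | A | x̄ᵢ | ȳᵢ | A·x̄ᵢ | A·ȳᵢ
plate | 19800.00 | 55.00 | 90.00 | 1089000.00 | 1782000.00
removed quarter-circle | -314.16 | 101.51 | 8.49 | -31890.85 | -2666.67
Σ | 19485.84 |  |  | 1057109.15 | 1779333.33
x̄ = 1057109.15 / 19485.84 = 54.25 cm
ȳ = 1779333.33 / 19485.84 = 91.31 cm

x̄ = 54.25 cm, ȳ = 91.31 cm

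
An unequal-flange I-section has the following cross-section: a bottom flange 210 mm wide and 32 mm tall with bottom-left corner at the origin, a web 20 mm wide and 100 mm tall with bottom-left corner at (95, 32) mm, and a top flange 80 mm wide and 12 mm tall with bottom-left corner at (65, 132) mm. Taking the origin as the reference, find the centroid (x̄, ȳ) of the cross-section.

x̄ = 105.00 mm, ȳ = 41.74 mm

Part | A | x̄ᵢ | ȳᵢ | A·x̄ᵢ | A·ȳᵢ
bottom flange | 6720.00 | 105.00 | 16.00 | 705600.00 | 107520.00
web | 2000.00 | 105.00 | 82.00 | 210000.00 | 164000.00
top flange | 960.00 | 105.00 | 138.00 | 100800.00 | 132480.00
Σ | 9680.00 |  |  | 1016400.00 | 404000.00
x̄ = 1016400.00 / 9680.00 = 105.00 mm
ȳ = 404000.00 / 9680.00 = 41.74 mm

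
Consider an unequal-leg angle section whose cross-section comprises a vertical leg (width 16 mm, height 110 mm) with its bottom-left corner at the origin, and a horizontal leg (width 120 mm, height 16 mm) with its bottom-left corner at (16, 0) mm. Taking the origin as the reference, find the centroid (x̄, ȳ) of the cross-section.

Part | A | x̄ᵢ | ȳᵢ | A·x̄ᵢ | A·ȳᵢ
vertical leg | 1760.00 | 8.00 | 55.00 | 14080.00 | 96800.00
horizontal leg | 1920.00 | 76.00 | 8.00 | 145920.00 | 15360.00
Σ | 3680.00 |  |  | 160000.00 | 112160.00
x̄ = 160000.00 / 3680.00 = 43.48 mm
ȳ = 112160.00 / 3680.00 = 30.48 mm

x̄ = 43.48 mm, ȳ = 30.48 mm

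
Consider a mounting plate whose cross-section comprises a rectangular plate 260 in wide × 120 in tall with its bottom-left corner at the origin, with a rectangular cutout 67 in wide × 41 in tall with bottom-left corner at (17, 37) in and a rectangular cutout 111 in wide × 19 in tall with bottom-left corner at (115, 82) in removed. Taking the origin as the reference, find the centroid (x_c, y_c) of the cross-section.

x_c = 135.05 in, y_c = 57.74 in

plate: A = 260 × 120 = 31200.00, centroid at (130.00, 60.00).
hole 1: A = −(67 × 41) = -2747.00, centroid at (50.50, 57.50).
hole 2: A = −(111 × 19) = -2109.00, centroid at (170.50, 91.50).
ΣA = 26344.00 in²
ΣAx_c = (31200.00)(130.00) + (-2747.00)(50.50) + (-2109.00)(170.50) = 3557692.00 in³
ΣAy_c = (31200.00)(60.00) + (-2747.00)(57.50) + (-2109.00)(91.50) = 1521074.00 in³
x_c = 3557692.00 / 26344.00 = 135.05 in
y_c = 1521074.00 / 26344.00 = 57.74 in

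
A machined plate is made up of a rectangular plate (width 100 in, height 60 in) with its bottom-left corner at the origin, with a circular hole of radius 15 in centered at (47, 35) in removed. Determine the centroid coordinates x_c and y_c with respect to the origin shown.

Part | A | x̄ᵢ | ȳᵢ | A·x̄ᵢ | A·ȳᵢ
plate | 6000.00 | 50.00 | 30.00 | 300000.00 | 180000.00
hole | -706.86 | 47.00 | 35.00 | -33222.34 | -24740.04
Σ | 5293.14 |  |  | 266777.66 | 155259.96
x_c = 266777.66 / 5293.14 = 50.40 in
y_c = 155259.96 / 5293.14 = 29.33 in

x_c = 50.40 in, y_c = 29.33 in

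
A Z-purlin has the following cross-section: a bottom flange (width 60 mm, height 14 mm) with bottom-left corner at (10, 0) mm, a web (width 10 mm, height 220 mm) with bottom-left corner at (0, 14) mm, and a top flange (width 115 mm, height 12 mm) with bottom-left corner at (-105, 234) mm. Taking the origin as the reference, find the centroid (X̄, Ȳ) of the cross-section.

bottom flange: A = 60 × 14 = 840.00, centroid at (40.00, 7.00).
web: A = 10 × 220 = 2200.00, centroid at (5.00, 124.00).
top flange: A = 115 × 12 = 1380.00, centroid at (-47.50, 240.00).
ΣA = 4420.00 mm²
ΣAX̄ = (840.00)(40.00) + (2200.00)(5.00) + (1380.00)(-47.50) = -20950.00 mm³
ΣAȲ = (840.00)(7.00) + (2200.00)(124.00) + (1380.00)(240.00) = 609880.00 mm³
X̄ = -20950.00 / 4420.00 = -4.74 mm
Ȳ = 609880.00 / 4420.00 = 137.98 mm

X̄ = -4.74 mm, Ȳ = 137.98 mm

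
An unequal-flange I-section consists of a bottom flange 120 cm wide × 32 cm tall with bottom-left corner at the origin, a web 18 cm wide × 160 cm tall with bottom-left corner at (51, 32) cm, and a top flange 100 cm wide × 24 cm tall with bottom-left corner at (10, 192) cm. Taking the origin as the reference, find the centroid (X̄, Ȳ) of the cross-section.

X̄ = 60.00 cm, Ȳ = 95.79 cm

bottom flange: A = 120 × 32 = 3840.00, centroid at (60.00, 16.00).
web: A = 18 × 160 = 2880.00, centroid at (60.00, 112.00).
top flange: A = 100 × 24 = 2400.00, centroid at (60.00, 204.00).
ΣA = 9120.00 cm²
ΣAX̄ = (3840.00)(60.00) + (2880.00)(60.00) + (2400.00)(60.00) = 547200.00 cm³
ΣAȲ = (3840.00)(16.00) + (2880.00)(112.00) + (2400.00)(204.00) = 873600.00 cm³
X̄ = 547200.00 / 9120.00 = 60.00 cm
Ȳ = 873600.00 / 9120.00 = 95.79 cm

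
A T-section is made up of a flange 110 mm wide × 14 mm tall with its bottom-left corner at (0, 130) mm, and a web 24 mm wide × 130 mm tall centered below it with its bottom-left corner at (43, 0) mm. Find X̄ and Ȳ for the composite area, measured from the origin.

X̄ = 55.00 mm, Ȳ = 88.79 mm

web: A = 24 × 130 = 3120.00, centroid at (55.00, 65.00).
flange: A = 110 × 14 = 1540.00, centroid at (55.00, 137.00).
ΣA = 4660.00 mm²
ΣAX̄ = (3120.00)(55.00) + (1540.00)(55.00) = 256300.00 mm³
ΣAȲ = (3120.00)(65.00) + (1540.00)(137.00) = 413780.00 mm³
X̄ = 256300.00 / 4660.00 = 55.00 mm
Ȳ = 413780.00 / 4660.00 = 88.79 mm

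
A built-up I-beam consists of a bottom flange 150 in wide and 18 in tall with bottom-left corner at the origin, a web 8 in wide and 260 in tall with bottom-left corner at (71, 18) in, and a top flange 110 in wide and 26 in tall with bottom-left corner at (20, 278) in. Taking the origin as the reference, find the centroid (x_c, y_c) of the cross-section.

x_c = 75.00 in, y_c = 152.41 in

bottom flange: A = 150 × 18 = 2700.00, centroid at (75.00, 9.00).
web: A = 8 × 260 = 2080.00, centroid at (75.00, 148.00).
top flange: A = 110 × 26 = 2860.00, centroid at (75.00, 291.00).
ΣA = 7640.00 in², ΣAx_c = 573000.00 in³, ΣAy_c = 1164400.00 in³.
x_c = 573000.00/7640.00 = 75.00 in; y_c = 1164400.00/7640.00 = 152.41 in.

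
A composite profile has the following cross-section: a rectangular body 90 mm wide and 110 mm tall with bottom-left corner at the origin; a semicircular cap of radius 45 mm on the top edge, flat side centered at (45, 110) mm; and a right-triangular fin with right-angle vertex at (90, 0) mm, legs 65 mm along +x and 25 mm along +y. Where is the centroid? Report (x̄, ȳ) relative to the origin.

x̄ = 48.90 mm, ȳ = 69.24 mm

rectangular body: A = 90 × 110 = 9900.00, centroid at (45.00, 55.00).
semicircular top: A = ½π·45² = 3180.86, centroid at (45.00, 129.10).
triangular fin: A = ½·65·25 = 812.50, centroid at (111.67, 8.33).
ΣA = 13893.36 mm², ΣAx̄ = 679367.98 mm³, ΣAȳ = 961915.72 mm³.
x̄ = 679367.98/13893.36 = 48.90 mm; ȳ = 961915.72/13893.36 = 69.24 mm.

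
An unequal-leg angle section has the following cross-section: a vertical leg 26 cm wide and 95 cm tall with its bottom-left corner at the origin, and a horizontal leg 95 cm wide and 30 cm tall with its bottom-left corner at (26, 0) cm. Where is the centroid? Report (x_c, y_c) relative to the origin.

x_c = 45.41 cm, y_c = 30.09 cm

vertical leg: A = 26 × 95 = 2470.00, centroid at (13.00, 47.50).
horizontal leg: A = 95 × 30 = 2850.00, centroid at (73.50, 15.00).
ΣA = 5320.00 cm², ΣAx_c = 241585.00 cm³, ΣAy_c = 160075.00 cm³.
x_c = 241585.00/5320.00 = 45.41 cm; y_c = 160075.00/5320.00 = 30.09 cm.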